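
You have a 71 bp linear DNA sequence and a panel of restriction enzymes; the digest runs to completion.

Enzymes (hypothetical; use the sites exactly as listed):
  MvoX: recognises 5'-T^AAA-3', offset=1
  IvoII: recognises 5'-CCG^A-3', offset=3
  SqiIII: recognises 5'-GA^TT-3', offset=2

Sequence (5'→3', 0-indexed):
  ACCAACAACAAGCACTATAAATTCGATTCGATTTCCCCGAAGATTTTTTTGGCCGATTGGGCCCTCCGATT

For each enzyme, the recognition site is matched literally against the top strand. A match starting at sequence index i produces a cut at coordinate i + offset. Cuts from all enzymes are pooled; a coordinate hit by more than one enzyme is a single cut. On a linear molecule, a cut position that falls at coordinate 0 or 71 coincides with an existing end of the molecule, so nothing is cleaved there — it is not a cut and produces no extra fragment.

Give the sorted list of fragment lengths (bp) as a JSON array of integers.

Per-enzyme occurrences:
  MvoX TAAA/1: at [17] ⇒ [18]
  IvoII CCGA/3: at [36, 52, 65] ⇒ [39, 55, 68]
  SqiIII GATT/2: at [24, 29, 41, 54, 67] ⇒ [26, 31, 43, 56, 69]

Pooled cuts: [18, 26, 31, 39, 43, 55, 56, 68, 69]

Fragments:
  [0,18): 18 bp
  [18,26): 8 bp
  [26,31): 5 bp
  [31,39): 8 bp
  [39,43): 4 bp
  [43,55): 12 bp
  [55,56): 1 bp
  [56,68): 12 bp
  [68,69): 1 bp
  [69,71): 2 bp

[1,1,2,4,5,8,8,12,12,18]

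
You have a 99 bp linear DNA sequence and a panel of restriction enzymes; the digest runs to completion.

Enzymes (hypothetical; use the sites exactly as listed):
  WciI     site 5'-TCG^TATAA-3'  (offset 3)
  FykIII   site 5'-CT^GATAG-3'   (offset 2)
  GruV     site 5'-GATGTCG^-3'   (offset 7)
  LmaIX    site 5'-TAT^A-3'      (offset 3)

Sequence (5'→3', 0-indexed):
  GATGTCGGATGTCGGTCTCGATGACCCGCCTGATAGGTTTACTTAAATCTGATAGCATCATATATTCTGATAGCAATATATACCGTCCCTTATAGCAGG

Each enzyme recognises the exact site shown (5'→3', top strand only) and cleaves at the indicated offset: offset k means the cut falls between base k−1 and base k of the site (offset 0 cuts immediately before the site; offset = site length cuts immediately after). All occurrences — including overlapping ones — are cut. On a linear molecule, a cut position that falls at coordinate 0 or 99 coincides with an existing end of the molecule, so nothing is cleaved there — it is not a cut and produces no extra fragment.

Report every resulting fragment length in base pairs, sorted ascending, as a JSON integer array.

[2,5,6,7,7,11,12,13,17,19]

Per-enzyme occurrences:
  WciI (TCGTATAA, off=3): no sites
  FykIII (CTGATAG, off=2): starts [29, 48, 66] → cuts [31, 50, 68]
  GruV (GATGTCG, off=7): starts [0, 7] → cuts [7, 14]
  LmaIX (TATA, off=3): starts [60, 76, 78, 90] → cuts [63, 79, 81, 93]

Pooled cuts: [7, 14, 31, 50, 63, 68, 79, 81, 93]

Fragment lengths:
  [0,7): 7 bp
  [7,14): 7 bp
  [14,31): 17 bp
  [31,50): 19 bp
  [50,63): 13 bp
  [63,68): 5 bp
  [68,79): 11 bp
  [79,81): 2 bp
  [81,93): 12 bp
  [93,99): 6 bp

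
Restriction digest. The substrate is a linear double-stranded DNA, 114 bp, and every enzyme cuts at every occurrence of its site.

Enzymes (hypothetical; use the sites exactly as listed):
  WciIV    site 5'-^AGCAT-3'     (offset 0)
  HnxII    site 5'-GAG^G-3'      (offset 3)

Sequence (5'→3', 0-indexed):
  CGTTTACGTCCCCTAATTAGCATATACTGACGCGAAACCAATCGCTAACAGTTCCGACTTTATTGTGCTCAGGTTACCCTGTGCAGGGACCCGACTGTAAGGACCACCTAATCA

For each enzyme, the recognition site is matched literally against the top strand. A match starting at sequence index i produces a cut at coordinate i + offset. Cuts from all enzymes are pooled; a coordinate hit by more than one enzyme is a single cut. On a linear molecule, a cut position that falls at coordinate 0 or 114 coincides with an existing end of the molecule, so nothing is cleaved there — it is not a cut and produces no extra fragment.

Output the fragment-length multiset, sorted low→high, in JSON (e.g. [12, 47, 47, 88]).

Site scan:
  WciIV AGCAT/0: at [18] ⇒ [18]
  HnxII (GAGG, off=3): no sites

Pooled cuts: [18]

Fragments:
  [0,18): 18 bp
  [18,114): 96 bp

[18,96]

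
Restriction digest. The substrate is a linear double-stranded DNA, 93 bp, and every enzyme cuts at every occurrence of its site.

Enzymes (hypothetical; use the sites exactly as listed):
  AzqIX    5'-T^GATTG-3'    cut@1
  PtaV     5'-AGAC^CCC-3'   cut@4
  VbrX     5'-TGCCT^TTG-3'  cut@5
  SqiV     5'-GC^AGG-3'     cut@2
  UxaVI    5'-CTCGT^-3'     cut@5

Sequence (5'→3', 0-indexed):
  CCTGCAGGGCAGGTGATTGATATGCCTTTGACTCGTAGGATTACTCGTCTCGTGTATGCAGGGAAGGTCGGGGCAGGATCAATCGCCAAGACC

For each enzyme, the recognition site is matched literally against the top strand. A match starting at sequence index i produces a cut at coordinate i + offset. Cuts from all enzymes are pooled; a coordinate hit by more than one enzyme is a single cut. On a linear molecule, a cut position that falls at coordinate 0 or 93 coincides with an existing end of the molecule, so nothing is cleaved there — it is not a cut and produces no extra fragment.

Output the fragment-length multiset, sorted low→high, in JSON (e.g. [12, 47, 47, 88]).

[4,5,5,5,6,9,12,13,15,19]

Per-enzyme occurrences:
  AzqIX TGATTG/1: at [13] ⇒ [14]
  PtaV (AGACCCC, off=4): no sites
  VbrX TGCCTTTG/5: at [22] ⇒ [27]
  SqiV GCAGG/2: at [3, 8, 57, 72] ⇒ [5, 10, 59, 74]
  UxaVI CTCGT/5: at [31, 43, 48] ⇒ [36, 48, 53]

Pooled cuts: [5, 10, 14, 27, 36, 48, 53, 59, 74]

Fragment lengths:
  [0,5): 5 bp
  [5,10): 5 bp
  [10,14): 4 bp
  [14,27): 13 bp
  [27,36): 9 bp
  [36,48): 12 bp
  [48,53): 5 bp
  [53,59): 6 bp
  [59,74): 15 bp
  [74,93): 19 bp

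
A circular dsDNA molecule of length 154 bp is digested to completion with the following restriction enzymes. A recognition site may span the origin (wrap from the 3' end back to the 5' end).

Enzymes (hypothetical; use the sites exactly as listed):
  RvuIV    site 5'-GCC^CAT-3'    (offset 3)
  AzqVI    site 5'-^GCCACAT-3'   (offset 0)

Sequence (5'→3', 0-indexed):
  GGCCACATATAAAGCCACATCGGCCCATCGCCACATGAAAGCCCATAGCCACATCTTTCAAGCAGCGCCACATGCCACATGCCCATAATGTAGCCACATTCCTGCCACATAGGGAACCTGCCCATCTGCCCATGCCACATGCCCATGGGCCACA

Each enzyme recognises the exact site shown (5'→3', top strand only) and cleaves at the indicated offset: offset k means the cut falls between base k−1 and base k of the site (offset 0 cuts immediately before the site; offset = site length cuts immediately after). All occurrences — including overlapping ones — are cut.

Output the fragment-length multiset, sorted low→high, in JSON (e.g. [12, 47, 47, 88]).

Per-enzyme occurrences:
  RvuIV (GCCCAT, off=3): starts [22, 40, 80, 119, 127, 140] → cuts [25, 43, 83, 122, 130, 143]
  AzqVI (GCCACAT, off=0): starts [1, 13, 29, 47, 66, 73, 92, 103, 133] → cuts [1, 13, 29, 47, 66, 73, 92, 103, 133]

All cut coordinates (distinct, sorted): [1, 13, 25, 29, 43, 47, 66, 73, 83, 92, 103, 122, 130, 133, 143]

Fragments:
  1→13: 12 bp
  13→25: 12 bp
  25→29: 4 bp
  29→43: 14 bp
  43→47: 4 bp
  47→66: 19 bp
  66→73: 7 bp
  73→83: 10 bp
  83→92: 9 bp
  92→103: 11 bp
  103→122: 19 bp
  122→130: 8 bp
  130→133: 3 bp
  133→143: 10 bp
  143→1 (wrap): 154-143+1 = 12 bp

[3,4,4,7,8,9,10,10,11,12,12,12,14,19,19]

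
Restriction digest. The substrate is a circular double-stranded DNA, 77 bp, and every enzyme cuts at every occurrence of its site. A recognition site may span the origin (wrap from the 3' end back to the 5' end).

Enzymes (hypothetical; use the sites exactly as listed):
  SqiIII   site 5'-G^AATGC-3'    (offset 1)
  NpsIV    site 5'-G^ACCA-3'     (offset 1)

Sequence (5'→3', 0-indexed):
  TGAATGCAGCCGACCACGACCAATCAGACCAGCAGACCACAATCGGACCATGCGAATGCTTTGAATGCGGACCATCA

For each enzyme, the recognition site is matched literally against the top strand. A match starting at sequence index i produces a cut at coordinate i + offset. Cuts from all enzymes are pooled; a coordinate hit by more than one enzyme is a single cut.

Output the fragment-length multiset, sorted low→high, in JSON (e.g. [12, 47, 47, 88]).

Site scan:
  SqiIII (GAATGC, off=1): starts [1, 53, 62] → cuts [2, 54, 63]
  NpsIV (GACCA, off=1): starts [11, 17, 26, 34, 45, 69] → cuts [12, 18, 27, 35, 46, 70]

All cut coordinates (distinct, sorted): [2, 12, 18, 27, 35, 46, 54, 63, 70]

Fragments:
  2→12: 10 bp
  12→18: 6 bp
  18→27: 9 bp
  27→35: 8 bp
  35→46: 11 bp
  46→54: 8 bp
  54→63: 9 bp
  63→70: 7 bp
  70→2 (wrap): 77-70+2 = 9 bp

[6,7,8,8,9,9,9,10,11]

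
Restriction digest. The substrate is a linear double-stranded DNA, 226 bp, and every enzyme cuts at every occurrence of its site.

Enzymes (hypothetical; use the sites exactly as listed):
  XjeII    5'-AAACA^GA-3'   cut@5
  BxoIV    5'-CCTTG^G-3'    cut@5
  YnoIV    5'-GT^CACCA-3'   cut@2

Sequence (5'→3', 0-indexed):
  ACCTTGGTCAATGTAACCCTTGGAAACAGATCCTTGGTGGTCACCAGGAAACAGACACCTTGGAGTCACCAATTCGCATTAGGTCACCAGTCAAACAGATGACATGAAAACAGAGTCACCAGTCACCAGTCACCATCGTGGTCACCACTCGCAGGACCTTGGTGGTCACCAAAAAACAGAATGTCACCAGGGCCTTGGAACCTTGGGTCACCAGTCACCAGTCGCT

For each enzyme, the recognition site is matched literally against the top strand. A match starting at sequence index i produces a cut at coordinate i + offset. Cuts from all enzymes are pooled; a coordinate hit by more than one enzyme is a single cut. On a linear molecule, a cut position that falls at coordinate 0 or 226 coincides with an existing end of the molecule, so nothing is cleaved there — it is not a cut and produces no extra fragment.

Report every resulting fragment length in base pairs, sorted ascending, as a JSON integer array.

[3,4,4,5,5,6,6,6,7,7,7,8,8,9,11,12,12,12,13,13,15,16,18,19]

Site scan:
  XjeII (AAACAGA, off=5): starts [23, 48, 92, 107, 173] → cuts [28, 53, 97, 112, 178]
  BxoIV (CCTTGG, off=5): starts [1, 17, 31, 57, 156, 192, 200] → cuts [6, 22, 36, 62, 161, 197, 205]
  YnoIV (GTCACCA, off=2): starts [39, 64, 82, 114, 121, 128, 140, 164, 182, 206, 213] → cuts [41, 66, 84, 116, 123, 130, 142, 166, 184, 208, 215]

Pooled cuts: [6, 22, 28, 36, 41, 53, 62, 66, 84, 97, 112, 116, 123, 130, 142, 161, 166, 178, 184, 197, 205, 208, 215]

Fragments:
  [0,6): 6 bp
  [6,22): 16 bp
  [22,28): 6 bp
  [28,36): 8 bp
  [36,41): 5 bp
  [41,53): 12 bp
  [53,62): 9 bp
  [62,66): 4 bp
  [66,84): 18 bp
  [84,97): 13 bp
  [97,112): 15 bp
  [112,116): 4 bp
  [116,123): 7 bp
  [123,130): 7 bp
  [130,142): 12 bp
  [142,161): 19 bp
  [161,166): 5 bp
  [166,178): 12 bp
  [178,184): 6 bp
  [184,197): 13 bp
  [197,205): 8 bp
  [205,208): 3 bp
  [208,215): 7 bp
  [215,226): 11 bp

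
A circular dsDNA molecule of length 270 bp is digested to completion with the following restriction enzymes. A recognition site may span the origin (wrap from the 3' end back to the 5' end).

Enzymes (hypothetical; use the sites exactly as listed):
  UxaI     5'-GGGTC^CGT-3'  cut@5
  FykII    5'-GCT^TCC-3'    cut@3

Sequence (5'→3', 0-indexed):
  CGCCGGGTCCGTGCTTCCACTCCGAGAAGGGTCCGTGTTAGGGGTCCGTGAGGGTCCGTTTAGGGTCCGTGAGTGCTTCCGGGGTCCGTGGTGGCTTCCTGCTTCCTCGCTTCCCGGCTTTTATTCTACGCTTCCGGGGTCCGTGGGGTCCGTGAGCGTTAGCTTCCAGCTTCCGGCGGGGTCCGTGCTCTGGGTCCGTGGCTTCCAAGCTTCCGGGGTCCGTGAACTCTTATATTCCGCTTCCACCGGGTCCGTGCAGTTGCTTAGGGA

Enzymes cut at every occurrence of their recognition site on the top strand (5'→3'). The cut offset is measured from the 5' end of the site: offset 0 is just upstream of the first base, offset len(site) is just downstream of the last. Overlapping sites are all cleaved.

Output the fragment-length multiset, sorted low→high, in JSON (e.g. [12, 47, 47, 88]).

[6,7,7,7,8,8,9,9,9,9,10,10,10,11,11,12,13,13,14,18,21,21,27]

Site scan:
  UxaI (GGGTCCGT, off=5): starts [4, 28, 41, 51, 62, 81, 136, 145, 178, 191, 215, 247] → cuts [9, 33, 46, 56, 67, 86, 141, 150, 183, 196, 220, 252]
  FykII (GCTTCC, off=3): starts [12, 74, 93, 100, 108, 129, 161, 168, 200, 208, 238] → cuts [15, 77, 96, 103, 111, 132, 164, 171, 203, 211, 241]

All cut coordinates (distinct, sorted): [9, 15, 33, 46, 56, 67, 77, 86, 96, 103, 111, 132, 141, 150, 164, 171, 183, 196, 203, 211, 220, 241, 252]

Fragment lengths:
  9→15: 6 bp
  15→33: 18 bp
  33→46: 13 bp
  46→56: 10 bp
  56→67: 11 bp
  67→77: 10 bp
  77→86: 9 bp
  86→96: 10 bp
  96→103: 7 bp
  103→111: 8 bp
  111→132: 21 bp
  132→141: 9 bp
  141→150: 9 bp
  150→164: 14 bp
  164→171: 7 bp
  171→183: 12 bp
  183→196: 13 bp
  196→203: 7 bp
  203→211: 8 bp
  211→220: 9 bp
  220→241: 21 bp
  241→252: 11 bp
  252→9 (wrap): 270-252+9 = 27 bp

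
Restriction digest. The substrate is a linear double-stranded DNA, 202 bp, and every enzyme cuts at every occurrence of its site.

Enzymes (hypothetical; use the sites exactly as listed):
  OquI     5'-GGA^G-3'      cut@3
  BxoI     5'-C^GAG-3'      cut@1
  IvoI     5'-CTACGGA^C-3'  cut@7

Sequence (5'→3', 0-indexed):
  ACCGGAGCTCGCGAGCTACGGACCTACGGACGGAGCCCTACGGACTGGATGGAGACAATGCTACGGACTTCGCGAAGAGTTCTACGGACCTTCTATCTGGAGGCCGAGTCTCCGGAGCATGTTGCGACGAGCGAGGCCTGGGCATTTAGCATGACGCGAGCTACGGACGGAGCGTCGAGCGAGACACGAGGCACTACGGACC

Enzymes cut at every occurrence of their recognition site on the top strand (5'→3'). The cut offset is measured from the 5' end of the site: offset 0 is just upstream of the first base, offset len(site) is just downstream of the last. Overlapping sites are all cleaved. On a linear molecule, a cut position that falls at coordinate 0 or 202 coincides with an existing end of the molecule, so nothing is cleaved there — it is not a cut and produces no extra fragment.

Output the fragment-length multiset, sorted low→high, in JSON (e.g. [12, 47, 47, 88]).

Per-enzyme occurrences:
  OquI GGAG/3: at [3, 31, 50, 98, 113, 168] ⇒ [6, 34, 53, 101, 116, 171]
  BxoI CGAG/1: at [11, 104, 127, 131, 156, 175, 179, 186] ⇒ [12, 105, 128, 132, 157, 176, 180, 187]
  IvoI CTACGGAC/7: at [15, 23, 37, 60, 81, 160, 193] ⇒ [22, 30, 44, 67, 88, 167, 200]

All cut coordinates (distinct, sorted): [6, 12, 22, 30, 34, 44, 53, 67, 88, 101, 105, 116, 128, 132, 157, 167, 171, 176, 180, 187, 200]

Fragments:
  [0,6): 6 bp
  [6,12): 6 bp
  [12,22): 10 bp
  [22,30): 8 bp
  [30,34): 4 bp
  [34,44): 10 bp
  [44,53): 9 bp
  [53,67): 14 bp
  [67,88): 21 bp
  [88,101): 13 bp
  [101,105): 4 bp
  [105,116): 11 bp
  [116,128): 12 bp
  [128,132): 4 bp
  [132,157): 25 bp
  [157,167): 10 bp
  [167,171): 4 bp
  [171,176): 5 bp
  [176,180): 4 bp
  [180,187): 7 bp
  [187,200): 13 bp
  [200,202): 2 bp

[2,4,4,4,4,4,5,6,6,7,8,9,10,10,10,11,12,13,13,14,21,25]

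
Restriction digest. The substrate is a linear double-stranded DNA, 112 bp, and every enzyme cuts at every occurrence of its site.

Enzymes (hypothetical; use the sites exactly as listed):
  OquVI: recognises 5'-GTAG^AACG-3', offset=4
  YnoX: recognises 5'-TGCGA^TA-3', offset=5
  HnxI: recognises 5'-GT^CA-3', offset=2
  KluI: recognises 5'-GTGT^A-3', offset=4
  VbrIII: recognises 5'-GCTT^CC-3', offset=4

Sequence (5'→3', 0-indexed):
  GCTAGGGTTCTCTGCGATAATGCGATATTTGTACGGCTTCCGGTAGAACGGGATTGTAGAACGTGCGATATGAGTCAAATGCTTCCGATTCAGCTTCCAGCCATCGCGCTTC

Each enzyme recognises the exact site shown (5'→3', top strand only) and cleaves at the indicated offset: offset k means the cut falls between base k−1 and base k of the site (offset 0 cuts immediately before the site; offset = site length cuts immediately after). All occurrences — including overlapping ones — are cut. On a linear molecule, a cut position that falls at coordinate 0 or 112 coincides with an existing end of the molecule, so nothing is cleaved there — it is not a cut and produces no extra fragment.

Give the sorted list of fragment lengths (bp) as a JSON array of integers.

[7,7,8,9,9,12,13,14,16,17]

Per-enzyme occurrences:
  OquVI GTAGAACG/4: at [42, 55] ⇒ [46, 59]
  YnoX TGCGATA/5: at [12, 20, 63] ⇒ [17, 25, 68]
  HnxI GTCA/2: at [73] ⇒ [75]
  KluI (GTGTA, off=4): no sites
  VbrIII GCTTCC/4: at [35, 80, 92] ⇒ [39, 84, 96]

Pooled cuts: [17, 25, 39, 46, 59, 68, 75, 84, 96]

Fragments:
  [0,17): 17 bp
  [17,25): 8 bp
  [25,39): 14 bp
  [39,46): 7 bp
  [46,59): 13 bp
  [59,68): 9 bp
  [68,75): 7 bp
  [75,84): 9 bp
  [84,96): 12 bp
  [96,112): 16 bp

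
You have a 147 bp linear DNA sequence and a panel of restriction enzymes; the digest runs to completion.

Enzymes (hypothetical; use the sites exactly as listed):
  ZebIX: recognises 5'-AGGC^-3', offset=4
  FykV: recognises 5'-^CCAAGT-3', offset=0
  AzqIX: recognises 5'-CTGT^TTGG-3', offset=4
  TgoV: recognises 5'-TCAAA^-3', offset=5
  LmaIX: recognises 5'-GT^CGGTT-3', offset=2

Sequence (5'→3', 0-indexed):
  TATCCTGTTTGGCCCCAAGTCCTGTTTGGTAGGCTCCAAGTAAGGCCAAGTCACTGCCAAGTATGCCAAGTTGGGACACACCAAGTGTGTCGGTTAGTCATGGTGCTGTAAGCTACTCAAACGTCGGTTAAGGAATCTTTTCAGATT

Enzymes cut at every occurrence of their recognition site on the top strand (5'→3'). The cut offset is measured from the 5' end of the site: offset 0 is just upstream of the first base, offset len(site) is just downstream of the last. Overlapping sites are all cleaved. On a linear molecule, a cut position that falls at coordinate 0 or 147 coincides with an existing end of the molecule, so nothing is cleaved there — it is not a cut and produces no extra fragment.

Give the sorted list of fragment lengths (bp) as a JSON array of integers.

Per-enzyme occurrences:
  ZebIX AGGC/4: at [30, 42] ⇒ [34, 46]
  FykV CCAAGT/0: at [14, 35, 45, 56, 65, 80] ⇒ [14, 35, 45, 56, 65, 80]
  AzqIX CTGTTTGG/4: at [4, 21] ⇒ [8, 25]
  TgoV TCAAA/5: at [116] ⇒ [121]
  LmaIX GTCGGTT/2: at [88, 122] ⇒ [90, 124]

All cut coordinates (distinct, sorted): [8, 14, 25, 34, 35, 45, 46, 56, 65, 80, 90, 121, 124]

Fragment lengths:
  [0,8): 8 bp
  [8,14): 6 bp
  [14,25): 11 bp
  [25,34): 9 bp
  [34,35): 1 bp
  [35,45): 10 bp
  [45,46): 1 bp
  [46,56): 10 bp
  [56,65): 9 bp
  [65,80): 15 bp
  [80,90): 10 bp
  [90,121): 31 bp
  [121,124): 3 bp
  [124,147): 23 bp

[1,1,3,6,8,9,9,10,10,10,11,15,23,31]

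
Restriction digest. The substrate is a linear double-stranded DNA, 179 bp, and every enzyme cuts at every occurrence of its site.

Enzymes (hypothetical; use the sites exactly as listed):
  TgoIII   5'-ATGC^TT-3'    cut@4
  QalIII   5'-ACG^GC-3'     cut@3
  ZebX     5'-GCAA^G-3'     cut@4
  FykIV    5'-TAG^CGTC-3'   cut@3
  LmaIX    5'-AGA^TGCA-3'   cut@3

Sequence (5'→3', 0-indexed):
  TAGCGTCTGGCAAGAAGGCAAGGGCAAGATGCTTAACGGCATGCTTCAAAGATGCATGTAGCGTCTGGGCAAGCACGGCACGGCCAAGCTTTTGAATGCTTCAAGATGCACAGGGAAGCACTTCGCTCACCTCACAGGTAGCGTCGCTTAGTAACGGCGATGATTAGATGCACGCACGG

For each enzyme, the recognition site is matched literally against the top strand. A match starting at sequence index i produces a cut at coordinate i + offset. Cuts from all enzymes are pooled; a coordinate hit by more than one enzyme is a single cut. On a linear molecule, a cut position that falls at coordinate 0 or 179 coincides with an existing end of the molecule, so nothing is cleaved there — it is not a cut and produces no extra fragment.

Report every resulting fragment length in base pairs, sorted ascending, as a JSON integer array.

[3,5,5,5,6,6,6,7,8,8,9,10,11,11,12,15,17,35]

Scan for sites:
  TgoIII (ATGCTT, off=4): starts [28, 40, 95] → cuts [32, 44, 99]
  QalIII (ACGGC, off=3): starts [35, 74, 79, 153] → cuts [38, 77, 82, 156]
  ZebX (GCAAG, off=4): starts [9, 17, 23, 68] → cuts [13, 21, 27, 72]
  FykIV (TAGCGTC, off=3): starts [0, 58, 138] → cuts [3, 61, 141]
  LmaIX (AGATGCA, off=3): starts [49, 103, 165] → cuts [52, 106, 168]

All cut coordinates (distinct, sorted): [3, 13, 21, 27, 32, 38, 44, 52, 61, 72, 77, 82, 99, 106, 141, 156, 168]

Fragments:
  [0,3): 3 bp
  [3,13): 10 bp
  [13,21): 8 bp
  [21,27): 6 bp
  [27,32): 5 bp
  [32,38): 6 bp
  [38,44): 6 bp
  [44,52): 8 bp
  [52,61): 9 bp
  [61,72): 11 bp
  [72,77): 5 bp
  [77,82): 5 bp
  [82,99): 17 bp
  [99,106): 7 bp
  [106,141): 35 bp
  [141,156): 15 bp
  [156,168): 12 bp
  [168,179): 11 bp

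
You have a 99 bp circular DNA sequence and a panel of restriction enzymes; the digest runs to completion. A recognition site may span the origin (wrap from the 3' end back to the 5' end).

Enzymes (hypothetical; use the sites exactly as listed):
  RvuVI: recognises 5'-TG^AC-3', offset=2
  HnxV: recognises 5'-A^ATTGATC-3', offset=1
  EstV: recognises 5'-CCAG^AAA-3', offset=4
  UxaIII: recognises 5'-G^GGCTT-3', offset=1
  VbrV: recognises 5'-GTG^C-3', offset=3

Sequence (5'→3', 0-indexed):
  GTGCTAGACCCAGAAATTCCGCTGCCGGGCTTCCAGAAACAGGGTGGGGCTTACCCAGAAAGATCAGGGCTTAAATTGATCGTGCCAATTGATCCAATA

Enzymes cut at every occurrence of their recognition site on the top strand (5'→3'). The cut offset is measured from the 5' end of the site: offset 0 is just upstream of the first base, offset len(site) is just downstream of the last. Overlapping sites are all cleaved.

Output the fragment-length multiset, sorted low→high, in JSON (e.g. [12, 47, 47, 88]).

[3,7,9,9,10,10,11,11,14,15]

Scan for sites:
  RvuVI (TGAC, off=2): no sites
  HnxV AATTGATC/1: at [73, 86] ⇒ [74, 87]
  EstV CCAGAAA/4: at [9, 32, 54] ⇒ [13, 36, 58]
  UxaIII GGGCTT/1: at [26, 46, 66] ⇒ [27, 47, 67]
  VbrV GTGC/3: at [0, 81] ⇒ [3, 84]

All cut coordinates (distinct, sorted): [3, 13, 27, 36, 47, 58, 67, 74, 84, 87]

Fragment lengths:
  3→13: 10 bp
  13→27: 14 bp
  27→36: 9 bp
  36→47: 11 bp
  47→58: 11 bp
  58→67: 9 bp
  67→74: 7 bp
  74→84: 10 bp
  84→87: 3 bp
  87→3 (wrap): 99-87+3 = 15 bp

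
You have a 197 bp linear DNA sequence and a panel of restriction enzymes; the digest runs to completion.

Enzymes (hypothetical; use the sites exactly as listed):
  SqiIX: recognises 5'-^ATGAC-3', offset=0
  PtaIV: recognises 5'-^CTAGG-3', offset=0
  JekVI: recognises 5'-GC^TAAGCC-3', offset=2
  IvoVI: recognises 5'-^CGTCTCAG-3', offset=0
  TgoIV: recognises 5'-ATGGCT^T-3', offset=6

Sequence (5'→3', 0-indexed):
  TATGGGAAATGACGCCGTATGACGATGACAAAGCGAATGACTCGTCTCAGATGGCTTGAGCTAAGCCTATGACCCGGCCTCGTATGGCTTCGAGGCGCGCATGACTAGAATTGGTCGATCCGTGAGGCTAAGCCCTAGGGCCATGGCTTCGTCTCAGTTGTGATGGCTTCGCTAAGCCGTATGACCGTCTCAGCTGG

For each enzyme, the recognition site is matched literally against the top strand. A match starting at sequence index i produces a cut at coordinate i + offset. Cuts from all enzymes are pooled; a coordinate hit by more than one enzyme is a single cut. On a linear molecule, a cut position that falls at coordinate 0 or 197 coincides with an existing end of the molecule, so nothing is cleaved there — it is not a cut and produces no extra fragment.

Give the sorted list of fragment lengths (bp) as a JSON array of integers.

[1,4,5,5,6,6,6,7,8,8,10,11,12,12,14,14,19,21,28]

Per-enzyme occurrences:
  SqiIX ATGAC/0: at [8, 18, 24, 36, 68, 100, 180] ⇒ [8, 18, 24, 36, 68, 100, 180]
  PtaIV CTAGG/0: at [134] ⇒ [134]
  JekVI GCTAAGCC/2: at [59, 126, 170] ⇒ [61, 128, 172]
  IvoVI CGTCTCAG/0: at [42, 149, 185] ⇒ [42, 149, 185]
  TgoIV ATGGCTT/6: at [50, 83, 142, 162] ⇒ [56, 89, 148, 168]

All cut coordinates (distinct, sorted): [8, 18, 24, 36, 42, 56, 61, 68, 89, 100, 128, 134, 148, 149, 168, 172, 180, 185]

Fragments:
  [0,8): 8 bp
  [8,18): 10 bp
  [18,24): 6 bp
  [24,36): 12 bp
  [36,42): 6 bp
  [42,56): 14 bp
  [56,61): 5 bp
  [61,68): 7 bp
  [68,89): 21 bp
  [89,100): 11 bp
  [100,128): 28 bp
  [128,134): 6 bp
  [134,148): 14 bp
  [148,149): 1 bp
  [149,168): 19 bp
  [168,172): 4 bp
  [172,180): 8 bp
  [180,185): 5 bp
  [185,197): 12 bp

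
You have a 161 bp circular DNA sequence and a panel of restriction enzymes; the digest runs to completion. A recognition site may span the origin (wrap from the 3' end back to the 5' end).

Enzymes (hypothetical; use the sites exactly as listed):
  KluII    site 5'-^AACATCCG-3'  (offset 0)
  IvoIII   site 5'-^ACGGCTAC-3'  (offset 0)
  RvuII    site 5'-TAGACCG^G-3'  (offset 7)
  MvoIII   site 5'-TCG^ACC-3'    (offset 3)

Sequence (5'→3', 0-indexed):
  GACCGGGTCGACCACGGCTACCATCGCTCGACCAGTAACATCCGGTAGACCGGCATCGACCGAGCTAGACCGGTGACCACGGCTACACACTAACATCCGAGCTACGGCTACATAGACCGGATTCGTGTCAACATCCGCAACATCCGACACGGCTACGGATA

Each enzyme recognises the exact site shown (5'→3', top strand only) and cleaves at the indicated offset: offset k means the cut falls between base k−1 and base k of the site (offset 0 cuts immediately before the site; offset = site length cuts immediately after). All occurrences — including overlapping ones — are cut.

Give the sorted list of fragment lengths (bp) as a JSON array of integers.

Scan for sites:
  KluII AACATCCG/0: at [36, 91, 129, 138] ⇒ [36, 91, 129, 138]
  IvoIII ACGGCTAC/0: at [13, 78, 103, 148] ⇒ [13, 78, 103, 148]
  RvuII TAGACCGG/7: at [45, 65, 112, 159] ⇒ [5, 52, 72, 119]
  MvoIII TCGACC/3: at [7, 27, 55] ⇒ [10, 30, 58]

Pooled cuts: [5, 10, 13, 30, 36, 52, 58, 72, 78, 91, 103, 119, 129, 138, 148]

Fragments:
  5→10: 5 bp
  10→13: 3 bp
  13→30: 17 bp
  30→36: 6 bp
  36→52: 16 bp
  52→58: 6 bp
  58→72: 14 bp
  72→78: 6 bp
  78→91: 13 bp
  91→103: 12 bp
  103→119: 16 bp
  119→129: 10 bp
  129→138: 9 bp
  138→148: 10 bp
  148→5 (wrap): 161-148+5 = 18 bp

[3,5,6,6,6,9,10,10,12,13,14,16,16,17,18]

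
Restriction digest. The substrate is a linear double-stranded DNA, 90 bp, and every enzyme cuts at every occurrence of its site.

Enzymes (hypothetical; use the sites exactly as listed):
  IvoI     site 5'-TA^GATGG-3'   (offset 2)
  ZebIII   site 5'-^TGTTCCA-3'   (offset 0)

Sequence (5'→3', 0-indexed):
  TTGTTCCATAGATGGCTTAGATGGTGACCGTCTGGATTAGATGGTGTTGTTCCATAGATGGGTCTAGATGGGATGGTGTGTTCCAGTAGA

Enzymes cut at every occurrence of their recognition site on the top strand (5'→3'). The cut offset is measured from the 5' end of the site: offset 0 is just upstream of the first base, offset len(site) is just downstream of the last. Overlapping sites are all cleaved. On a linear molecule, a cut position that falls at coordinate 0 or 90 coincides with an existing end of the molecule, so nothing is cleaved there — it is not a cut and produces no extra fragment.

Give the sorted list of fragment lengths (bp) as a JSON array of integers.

[1,8,9,9,9,10,12,12,20]

Site scan:
  IvoI (TAGATGG, off=2): starts [8, 17, 37, 54, 64] → cuts [10, 19, 39, 56, 66]
  ZebIII (TGTTCCA, off=0): starts [1, 47, 78] → cuts [1, 47, 78]

All cut coordinates (distinct, sorted): [1, 10, 19, 39, 47, 56, 66, 78]

Fragments:
  [0,1): 1 bp
  [1,10): 9 bp
  [10,19): 9 bp
  [19,39): 20 bp
  [39,47): 8 bp
  [47,56): 9 bp
  [56,66): 10 bp
  [66,78): 12 bp
  [78,90): 12 bp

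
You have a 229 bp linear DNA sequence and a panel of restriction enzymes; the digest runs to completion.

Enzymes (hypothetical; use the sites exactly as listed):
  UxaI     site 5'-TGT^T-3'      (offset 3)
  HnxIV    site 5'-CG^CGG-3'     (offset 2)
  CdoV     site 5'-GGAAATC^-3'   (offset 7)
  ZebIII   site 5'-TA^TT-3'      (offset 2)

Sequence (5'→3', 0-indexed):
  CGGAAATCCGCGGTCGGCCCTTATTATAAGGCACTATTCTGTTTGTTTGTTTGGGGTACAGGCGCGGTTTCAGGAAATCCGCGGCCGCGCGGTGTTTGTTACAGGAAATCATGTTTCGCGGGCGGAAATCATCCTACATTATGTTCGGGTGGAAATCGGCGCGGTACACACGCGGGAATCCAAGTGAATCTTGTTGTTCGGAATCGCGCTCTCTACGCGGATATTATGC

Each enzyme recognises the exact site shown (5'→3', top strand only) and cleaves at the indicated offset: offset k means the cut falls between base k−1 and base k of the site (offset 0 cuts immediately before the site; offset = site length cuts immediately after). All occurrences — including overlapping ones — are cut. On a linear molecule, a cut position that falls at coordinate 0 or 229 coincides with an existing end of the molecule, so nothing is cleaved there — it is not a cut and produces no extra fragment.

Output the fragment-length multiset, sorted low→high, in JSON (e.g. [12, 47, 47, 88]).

[2,2,3,4,4,4,4,4,4,6,6,6,6,8,8,11,11,12,13,13,13,14,14,15,20,22]

Per-enzyme occurrences:
  UxaI (TGTT, off=3): starts [39, 43, 47, 92, 96, 111, 141, 191, 194] → cuts [42, 46, 50, 95, 99, 114, 144, 194, 197]
  HnxIV (CGCGG, off=2): starts [8, 62, 79, 87, 116, 159, 170, 215] → cuts [10, 64, 81, 89, 118, 161, 172, 217]
  CdoV (GGAAATC, off=7): starts [1, 72, 103, 123, 150] → cuts [8, 79, 110, 130, 157]
  ZebIII (TATT, off=2): starts [21, 34, 221] → cuts [23, 36, 223]

Pooled cuts: [8, 10, 23, 36, 42, 46, 50, 64, 79, 81, 89, 95, 99, 110, 114, 118, 130, 144, 157, 161, 172, 194, 197, 217, 223]

Fragments:
  [0,8): 8 bp
  [8,10): 2 bp
  [10,23): 13 bp
  [23,36): 13 bp
  [36,42): 6 bp
  [42,46): 4 bp
  [46,50): 4 bp
  [50,64): 14 bp
  [64,79): 15 bp
  [79,81): 2 bp
  [81,89): 8 bp
  [89,95): 6 bp
  [95,99): 4 bp
  [99,110): 11 bp
  [110,114): 4 bp
  [114,118): 4 bp
  [118,130): 12 bp
  [130,144): 14 bp
  [144,157): 13 bp
  [157,161): 4 bp
  [161,172): 11 bp
  [172,194): 22 bp
  [194,197): 3 bp
  [197,217): 20 bp
  [217,223): 6 bp
  [223,229): 6 bp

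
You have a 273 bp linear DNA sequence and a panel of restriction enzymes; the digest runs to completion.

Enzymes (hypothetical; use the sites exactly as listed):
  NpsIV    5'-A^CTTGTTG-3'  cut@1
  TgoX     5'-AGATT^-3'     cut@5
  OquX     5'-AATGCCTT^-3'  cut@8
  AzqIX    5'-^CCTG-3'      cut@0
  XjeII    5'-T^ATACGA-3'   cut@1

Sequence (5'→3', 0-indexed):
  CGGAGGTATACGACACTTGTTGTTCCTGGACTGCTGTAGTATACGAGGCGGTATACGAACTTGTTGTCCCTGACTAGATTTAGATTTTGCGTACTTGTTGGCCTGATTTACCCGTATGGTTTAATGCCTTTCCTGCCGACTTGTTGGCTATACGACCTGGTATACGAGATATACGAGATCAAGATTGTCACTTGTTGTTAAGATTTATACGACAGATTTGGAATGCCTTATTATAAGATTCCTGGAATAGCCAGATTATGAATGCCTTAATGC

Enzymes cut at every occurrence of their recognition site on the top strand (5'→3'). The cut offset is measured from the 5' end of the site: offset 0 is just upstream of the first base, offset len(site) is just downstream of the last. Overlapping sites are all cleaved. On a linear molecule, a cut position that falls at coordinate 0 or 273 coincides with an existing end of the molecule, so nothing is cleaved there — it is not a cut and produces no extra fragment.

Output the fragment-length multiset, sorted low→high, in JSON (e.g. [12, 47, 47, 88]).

Per-enzyme occurrences:
  NpsIV (ACTTGTTG, off=1): starts [14, 58, 92, 138, 189] → cuts [15, 59, 93, 139, 190]
  TgoX (AGATT, off=5): starts [75, 81, 181, 200, 213, 235, 252] → cuts [80, 86, 186, 205, 218, 240, 257]
  OquX (AATGCCTT, off=8): starts [122, 221, 260] → cuts [130, 229, 268]
  AzqIX (CCTG, off=0): starts [24, 68, 101, 131, 155, 240] → cuts [24, 68, 101, 131, 155, 240]
  XjeII (TATACGA, off=1): starts [6, 39, 51, 148, 160, 169, 205] → cuts [7, 40, 52, 149, 161, 170, 206]

Pooled cuts: [7, 15, 24, 40, 52, 59, 68, 80, 86, 93, 101, 130, 131, 139, 149, 155, 161, 170, 186, 190, 205, 206, 218, 229, 240, 257, 268]

Fragment lengths:
  [0,7): 7 bp
  [7,15): 8 bp
  [15,24): 9 bp
  [24,40): 16 bp
  [40,52): 12 bp
  [52,59): 7 bp
  [59,68): 9 bp
  [68,80): 12 bp
  [80,86): 6 bp
  [86,93): 7 bp
  [93,101): 8 bp
  [101,130): 29 bp
  [130,131): 1 bp
  [131,139): 8 bp
  [139,149): 10 bp
  [149,155): 6 bp
  [155,161): 6 bp
  [161,170): 9 bp
  [170,186): 16 bp
  [186,190): 4 bp
  [190,205): 15 bp
  [205,206): 1 bp
  [206,218): 12 bp
  [218,229): 11 bp
  [229,240): 11 bp
  [240,257): 17 bp
  [257,268): 11 bp
  [268,273): 5 bp

[1,1,4,5,6,6,6,7,7,7,8,8,8,9,9,9,10,11,11,11,12,12,12,15,16,16,17,29]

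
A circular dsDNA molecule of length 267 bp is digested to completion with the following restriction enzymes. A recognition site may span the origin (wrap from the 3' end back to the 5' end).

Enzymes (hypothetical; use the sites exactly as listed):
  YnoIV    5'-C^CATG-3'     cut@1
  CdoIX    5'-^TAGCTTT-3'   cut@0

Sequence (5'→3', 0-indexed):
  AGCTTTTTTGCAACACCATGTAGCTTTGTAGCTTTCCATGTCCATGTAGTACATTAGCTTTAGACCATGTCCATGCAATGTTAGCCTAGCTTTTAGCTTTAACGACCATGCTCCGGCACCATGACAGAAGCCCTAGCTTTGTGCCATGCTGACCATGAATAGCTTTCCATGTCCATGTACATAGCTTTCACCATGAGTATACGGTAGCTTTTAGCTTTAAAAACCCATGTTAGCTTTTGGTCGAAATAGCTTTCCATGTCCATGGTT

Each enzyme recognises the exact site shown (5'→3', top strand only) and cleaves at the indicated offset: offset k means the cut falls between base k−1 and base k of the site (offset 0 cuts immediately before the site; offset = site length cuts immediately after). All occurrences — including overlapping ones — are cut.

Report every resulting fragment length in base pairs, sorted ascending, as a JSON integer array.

[4,5,6,6,6,6,6,6,7,7,8,8,8,8,8,9,10,11,11,12,13,13,13,14,14,15,16,17]

Scan for sites:
  YnoIV (CCATG, off=1): starts [15, 35, 41, 64, 70, 105, 118, 143, 152, 166, 172, 190, 224, 253, 259] → cuts [16, 36, 42, 65, 71, 106, 119, 144, 153, 167, 173, 191, 225, 254, 260]
  CdoIX (TAGCTTT, off=0): starts [20, 28, 54, 86, 93, 133, 159, 181, 204, 211, 230, 246, 266] → cuts [20, 28, 54, 86, 93, 133, 159, 181, 204, 211, 230, 246, 266]

Pooled cuts: [16, 20, 28, 36, 42, 54, 65, 71, 86, 93, 106, 119, 133, 144, 153, 159, 167, 173, 181, 191, 204, 211, 225, 230, 246, 254, 260, 266]

Fragment lengths:
  16→20: 4 bp
  20→28: 8 bp
  28→36: 8 bp
  36→42: 6 bp
  42→54: 12 bp
  54→65: 11 bp
  65→71: 6 bp
  71→86: 15 bp
  86→93: 7 bp
  93→106: 13 bp
  106→119: 13 bp
  119→133: 14 bp
  133→144: 11 bp
  144→153: 9 bp
  153→159: 6 bp
  159→167: 8 bp
  167→173: 6 bp
  173→181: 8 bp
  181→191: 10 bp
  191→204: 13 bp
  204→211: 7 bp
  211→225: 14 bp
  225→230: 5 bp
  230→246: 16 bp
  246→254: 8 bp
  254→260: 6 bp
  260→266: 6 bp
  266→16 (wrap): 267-266+16 = 17 bp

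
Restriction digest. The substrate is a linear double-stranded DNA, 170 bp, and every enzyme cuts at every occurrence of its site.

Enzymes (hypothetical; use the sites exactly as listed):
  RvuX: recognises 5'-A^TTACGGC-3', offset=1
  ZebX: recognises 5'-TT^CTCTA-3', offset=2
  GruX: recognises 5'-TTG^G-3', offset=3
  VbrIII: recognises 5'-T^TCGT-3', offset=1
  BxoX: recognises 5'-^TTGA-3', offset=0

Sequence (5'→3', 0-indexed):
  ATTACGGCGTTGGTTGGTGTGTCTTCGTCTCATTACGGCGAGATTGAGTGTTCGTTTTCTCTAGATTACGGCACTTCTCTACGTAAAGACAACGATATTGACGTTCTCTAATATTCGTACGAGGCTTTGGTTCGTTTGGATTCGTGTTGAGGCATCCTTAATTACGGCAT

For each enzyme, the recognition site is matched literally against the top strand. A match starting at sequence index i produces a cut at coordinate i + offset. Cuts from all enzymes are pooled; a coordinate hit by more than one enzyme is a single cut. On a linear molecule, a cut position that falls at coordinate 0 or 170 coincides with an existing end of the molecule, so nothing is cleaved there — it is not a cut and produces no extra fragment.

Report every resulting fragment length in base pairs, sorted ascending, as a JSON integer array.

[1,2,3,4,5,7,7,7,8,8,8,8,9,9,11,11,11,15,15,21]

Per-enzyme occurrences:
  RvuX (ATTACGGC, off=1): starts [0, 31, 64, 160] → cuts [1, 32, 65, 161]
  ZebX (TTCTCTA, off=2): starts [56, 74, 103] → cuts [58, 76, 105]
  GruX (TTGG, off=3): starts [9, 13, 126, 135] → cuts [12, 16, 129, 138]
  VbrIII (TTCGT, off=1): starts [23, 50, 113, 130, 140] → cuts [24, 51, 114, 131, 141]
  BxoX (TTGA, off=0): starts [43, 97, 146] → cuts [43, 97, 146]

Pooled cuts: [1, 12, 16, 24, 32, 43, 51, 58, 65, 76, 97, 105, 114, 129, 131, 138, 141, 146, 161]

Fragments:
  [0,1): 1 bp
  [1,12): 11 bp
  [12,16): 4 bp
  [16,24): 8 bp
  [24,32): 8 bp
  [32,43): 11 bp
  [43,51): 8 bp
  [51,58): 7 bp
  [58,65): 7 bp
  [65,76): 11 bp
  [76,97): 21 bp
  [97,105): 8 bp
  [105,114): 9 bp
  [114,129): 15 bp
  [129,131): 2 bp
  [131,138): 7 bp
  [138,141): 3 bp
  [141,146): 5 bp
  [146,161): 15 bp
  [161,170): 9 bp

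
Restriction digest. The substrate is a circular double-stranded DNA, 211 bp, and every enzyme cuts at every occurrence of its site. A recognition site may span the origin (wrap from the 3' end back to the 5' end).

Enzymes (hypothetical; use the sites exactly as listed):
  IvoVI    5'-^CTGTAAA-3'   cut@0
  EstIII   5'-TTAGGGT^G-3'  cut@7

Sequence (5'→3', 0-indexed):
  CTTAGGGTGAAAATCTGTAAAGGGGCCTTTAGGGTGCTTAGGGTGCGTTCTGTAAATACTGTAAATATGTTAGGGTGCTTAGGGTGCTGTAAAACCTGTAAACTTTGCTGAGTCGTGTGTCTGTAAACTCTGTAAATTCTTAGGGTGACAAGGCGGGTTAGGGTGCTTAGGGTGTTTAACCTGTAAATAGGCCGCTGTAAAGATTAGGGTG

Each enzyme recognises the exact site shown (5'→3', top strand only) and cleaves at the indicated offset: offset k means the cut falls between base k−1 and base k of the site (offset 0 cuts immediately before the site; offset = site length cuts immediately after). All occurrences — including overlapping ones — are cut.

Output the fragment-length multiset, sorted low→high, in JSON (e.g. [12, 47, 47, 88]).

[1,5,6,7,9,9,9,9,9,9,9,14,16,17,18,18,21,25]

Per-enzyme occurrences:
  IvoVI CTGTAAA/0: at [14, 49, 58, 86, 95, 120, 129, 180, 194] ⇒ [14, 49, 58, 86, 95, 120, 129, 180, 194]
  EstIII TTAGGGTG/7: at [1, 28, 37, 69, 78, 139, 157, 166, 203] ⇒ [8, 35, 44, 76, 85, 146, 164, 173, 210]

Pooled cuts: [8, 14, 35, 44, 49, 58, 76, 85, 86, 95, 120, 129, 146, 164, 173, 180, 194, 210]

Fragments:
  8→14: 6 bp
  14→35: 21 bp
  35→44: 9 bp
  44→49: 5 bp
  49→58: 9 bp
  58→76: 18 bp
  76→85: 9 bp
  85→86: 1 bp
  86→95: 9 bp
  95→120: 25 bp
  120→129: 9 bp
  129→146: 17 bp
  146→164: 18 bp
  164→173: 9 bp
  173→180: 7 bp
  180→194: 14 bp
  194→210: 16 bp
  210→8 (wrap): 211-210+8 = 9 bp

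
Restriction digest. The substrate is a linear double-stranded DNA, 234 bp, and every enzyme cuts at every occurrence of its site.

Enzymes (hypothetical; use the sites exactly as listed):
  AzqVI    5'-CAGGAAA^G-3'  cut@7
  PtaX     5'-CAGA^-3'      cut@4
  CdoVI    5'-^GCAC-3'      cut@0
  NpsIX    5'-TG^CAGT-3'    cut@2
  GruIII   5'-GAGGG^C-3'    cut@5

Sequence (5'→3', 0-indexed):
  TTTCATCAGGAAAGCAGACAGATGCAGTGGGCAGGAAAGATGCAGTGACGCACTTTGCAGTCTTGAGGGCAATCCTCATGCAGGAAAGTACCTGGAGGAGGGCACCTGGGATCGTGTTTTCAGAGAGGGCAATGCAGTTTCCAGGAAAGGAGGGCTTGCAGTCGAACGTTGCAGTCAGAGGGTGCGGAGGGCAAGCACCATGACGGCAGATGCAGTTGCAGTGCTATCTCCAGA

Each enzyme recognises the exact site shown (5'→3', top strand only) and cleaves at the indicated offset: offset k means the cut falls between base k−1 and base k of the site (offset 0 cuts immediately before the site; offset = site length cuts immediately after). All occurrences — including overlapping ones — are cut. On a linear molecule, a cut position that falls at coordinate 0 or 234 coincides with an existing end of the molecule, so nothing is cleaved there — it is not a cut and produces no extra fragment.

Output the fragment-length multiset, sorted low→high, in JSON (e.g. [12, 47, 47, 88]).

[1,2,2,3,4,4,4,5,5,5,6,6,7,8,8,12,12,13,13,14,14,14,16,16,18,22]

Per-enzyme occurrences:
  AzqVI (CAGGAAAG, off=7): starts [6, 31, 80, 141] → cuts [13, 38, 87, 148]
  PtaX (CAGA, off=4): starts [14, 18, 120, 175, 206, 230] → cuts [18, 22, 124, 179, 210] (position 234 is a terminus of the linear molecule — no cut)
  CdoVI (GCAC, off=0): starts [49, 101, 194] → cuts [49, 101, 194]
  NpsIX (TGCAGT, off=2): starts [22, 40, 55, 132, 156, 169, 210, 216] → cuts [24, 42, 57, 134, 158, 171, 212, 218]
  GruIII (GAGGGC, off=5): starts [64, 97, 124, 149, 186] → cuts [69, 102, 129, 154, 191]

All cut coordinates (distinct, sorted): [13, 18, 22, 24, 38, 42, 49, 57, 69, 87, 101, 102, 124, 129, 134, 148, 154, 158, 171, 179, 191, 194, 210, 212, 218]

Fragments:
  [0,13): 13 bp
  [13,18): 5 bp
  [18,22): 4 bp
  [22,24): 2 bp
  [24,38): 14 bp
  [38,42): 4 bp
  [42,49): 7 bp
  [49,57): 8 bp
  [57,69): 12 bp
  [69,87): 18 bp
  [87,101): 14 bp
  [101,102): 1 bp
  [102,124): 22 bp
  [124,129): 5 bp
  [129,134): 5 bp
  [134,148): 14 bp
  [148,154): 6 bp
  [154,158): 4 bp
  [158,171): 13 bp
  [171,179): 8 bp
  [179,191): 12 bp
  [191,194): 3 bp
  [194,210): 16 bp
  [210,212): 2 bp
  [212,218): 6 bp
  [218,234): 16 bp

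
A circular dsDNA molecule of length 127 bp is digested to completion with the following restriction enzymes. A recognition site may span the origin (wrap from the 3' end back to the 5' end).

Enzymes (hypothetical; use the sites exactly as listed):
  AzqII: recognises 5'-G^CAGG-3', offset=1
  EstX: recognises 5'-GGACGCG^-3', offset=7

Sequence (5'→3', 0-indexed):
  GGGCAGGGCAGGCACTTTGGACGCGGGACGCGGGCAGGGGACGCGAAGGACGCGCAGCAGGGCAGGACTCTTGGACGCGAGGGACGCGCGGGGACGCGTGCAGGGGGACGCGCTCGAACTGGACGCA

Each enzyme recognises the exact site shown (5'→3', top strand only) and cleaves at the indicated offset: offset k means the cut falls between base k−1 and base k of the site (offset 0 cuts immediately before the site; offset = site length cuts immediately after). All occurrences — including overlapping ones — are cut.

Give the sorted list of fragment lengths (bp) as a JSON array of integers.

[2,2,3,5,5,5,7,9,9,10,11,12,13,17,17]

Scan for sites:
  AzqII (GCAGG, off=1): starts [2, 7, 33, 56, 61, 99, 124] → cuts [3, 8, 34, 57, 62, 100, 125]
  EstX (GGACGCG, off=7): starts [18, 25, 38, 47, 72, 81, 91, 105] → cuts [25, 32, 45, 54, 79, 88, 98, 112]

Pooled cuts: [3, 8, 25, 32, 34, 45, 54, 57, 62, 79, 88, 98, 100, 112, 125]

Fragment lengths:
  3→8: 5 bp
  8→25: 17 bp
  25→32: 7 bp
  32→34: 2 bp
  34→45: 11 bp
  45→54: 9 bp
  54→57: 3 bp
  57→62: 5 bp
  62→79: 17 bp
  79→88: 9 bp
  88→98: 10 bp
  98→100: 2 bp
  100→112: 12 bp
  112→125: 13 bp
  125→3 (wrap): 127-125+3 = 5 bp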